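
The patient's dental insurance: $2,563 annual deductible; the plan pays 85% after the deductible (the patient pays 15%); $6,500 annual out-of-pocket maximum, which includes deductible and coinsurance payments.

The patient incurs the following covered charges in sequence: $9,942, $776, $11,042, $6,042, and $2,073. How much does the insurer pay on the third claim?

$9,385.70

Claim 1 — $9,942: deductible takes $2,563, $7,379 remains; 15% of $7,379 = $1,106.85. Cost to patient: $3,669.85. OOP to date $3,669.85. Plan pays $9,942 − $3,669.85 = $6,272.15.
Claim 2 — $776: deductible already satisfied, so patient's share is 15% × $776 = $116.40. Patient owes $116.40 (running OOP $3,786.25). Insurer: $776 − $116.40 = $659.60.
Claim 3 — $11,042: 15% coinsurance on $11,042 = $1,656.30. Cost to patient: $1,656.30. OOP to date $5,442.55. Plan pays $11,042 − $1,656.30 = $9,385.70.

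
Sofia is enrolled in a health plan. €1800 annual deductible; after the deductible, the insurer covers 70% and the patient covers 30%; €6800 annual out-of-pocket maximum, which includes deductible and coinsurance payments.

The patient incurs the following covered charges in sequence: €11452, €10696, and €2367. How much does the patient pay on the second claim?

€2104.40

#1 (€11452): €1800 to deductible, leaving €9652; patient's 30% is €2895.60. Cost to patient: €4695.60. OOP to date €4695.60.
#2 (€10696): deductible already satisfied, so patient's share is 30% × €10696 = €3208.80. That would push OOP to €7904.40, over the €6800 cap, so patient pays €6800 − €4695.60 = €2104.40.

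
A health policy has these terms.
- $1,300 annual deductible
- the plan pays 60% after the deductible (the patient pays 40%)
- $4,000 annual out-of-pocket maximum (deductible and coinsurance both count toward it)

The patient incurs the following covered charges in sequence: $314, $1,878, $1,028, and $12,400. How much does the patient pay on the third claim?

Bill 1, $314: all of it applies to the deductible. Patient owes $314 (running OOP $314).
Bill 2, $1,878: deductible takes $986, $892 remains; coinsurance $892 × 40% = $356.80. Patient owes $1,342.80 (running OOP $1,656.80).
Bill 3, $1,028: deductible already satisfied, so patient's share is 40% × $1,028 = $411.20. Patient owes $411.20 (running OOP $2,068).

$411.20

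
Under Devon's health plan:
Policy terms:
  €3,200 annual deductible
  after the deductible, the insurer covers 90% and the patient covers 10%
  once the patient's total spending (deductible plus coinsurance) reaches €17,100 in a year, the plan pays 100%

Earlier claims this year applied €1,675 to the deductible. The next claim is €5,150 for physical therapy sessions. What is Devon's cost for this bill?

Deductible still to meet: €3,200 − €1,675 = €1,525.
After the €1,525 deductible portion, €5,150 − €1,525 = €3,625 is subject to coinsurance.
Coinsurance: €3,625 × 10% = €362.50.
Patient responsibility before any cap: €1,525 + €362.50 = €1,887.50.
Year-to-date out-of-pocket becomes €1,675 + €1,887.50 = €3,562.50, still under the €17,100 maximum, so no cap applies.

€1,887.50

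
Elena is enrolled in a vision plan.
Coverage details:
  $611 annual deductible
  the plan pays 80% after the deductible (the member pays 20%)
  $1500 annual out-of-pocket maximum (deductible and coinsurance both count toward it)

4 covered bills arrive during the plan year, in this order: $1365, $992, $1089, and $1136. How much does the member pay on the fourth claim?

Claim 1 — $1365: deductible takes $611, $754 remains; member's 20% is $150.80. Member pays $761.80; OOP now $761.80.
Claim 2 — $992: deductible already satisfied, so member's share is 20% × $992 = $198.40. Member pays $198.40; OOP now $960.20.
Claim 3 — $1089: 20% coinsurance on $1089 = $217.80. Cost to member: $217.80. OOP to date $1178.
Claim 4 — $1136: deductible already satisfied, so member's share is 20% × $1136 = $227.20. Cost to member: $227.20. OOP to date $1405.20.

$227.20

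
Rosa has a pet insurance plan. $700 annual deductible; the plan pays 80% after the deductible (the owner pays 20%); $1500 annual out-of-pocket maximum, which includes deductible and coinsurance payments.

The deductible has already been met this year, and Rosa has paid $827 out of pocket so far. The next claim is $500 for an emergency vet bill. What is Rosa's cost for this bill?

The deductible is already satisfied, so the full bill goes to coinsurance.
20% of $500 = $100 falls to the owner.
Year-to-date out-of-pocket becomes $827 + $100 = $927, still under the $1500 maximum, so no cap applies.

$100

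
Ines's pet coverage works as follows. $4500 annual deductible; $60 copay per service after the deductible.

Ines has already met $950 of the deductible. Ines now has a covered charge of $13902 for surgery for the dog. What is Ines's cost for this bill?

$3610

Remaining deductible: $4500 − $950 = $3550.
That leaves $13902 − $3550 = $10352 for the copay.
Copay on this service: $60.
Owner responsibility: $3550 + $60 = $3610.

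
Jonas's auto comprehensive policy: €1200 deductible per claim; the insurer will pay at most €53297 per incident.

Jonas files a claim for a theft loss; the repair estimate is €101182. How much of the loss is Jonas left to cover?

After the deductible, €101182 − €1200 = €99982 remains.
Since €99982 > €53297, the payout is capped at €53297.
Out of pocket: €101182 − €53297 = €47885.

€47885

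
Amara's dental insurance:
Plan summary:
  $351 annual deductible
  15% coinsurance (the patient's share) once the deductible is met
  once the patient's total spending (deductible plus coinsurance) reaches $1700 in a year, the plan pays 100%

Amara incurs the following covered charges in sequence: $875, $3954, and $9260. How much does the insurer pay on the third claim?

$8582.70

Claim 1 — $875: deductible takes $351, $524 remains; patient's 15% is $78.60. Patient pays $429.60; OOP now $429.60. Plan pays $875 − $429.60 = $445.40.
Claim 2 — $3954: deductible met; 15% of $3954 = $593.10. Cost to patient: $593.10. OOP to date $1022.70. Insurer: $3954 − $593.10 = $3360.90.
Claim 3 — $9260: 15% coinsurance on $9260 = $1389. Adding that to $1022.70 gives $2411.70, past the $1700 cap; patient pays only $1700 − $1022.70 = $677.30. Insurer: $9260 − $677.30 = $8582.70.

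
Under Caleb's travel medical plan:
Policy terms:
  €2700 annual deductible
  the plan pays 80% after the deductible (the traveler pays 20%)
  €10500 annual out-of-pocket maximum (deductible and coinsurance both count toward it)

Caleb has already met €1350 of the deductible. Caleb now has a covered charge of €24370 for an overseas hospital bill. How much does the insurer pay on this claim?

€18416

€1350 of the €2700 deductible is already met, leaving €1350.
The remaining €23020 (= €24370 − €1350) moves to coinsurance.
Coinsurance: €23020 × 20% = €4604.
Traveler responsibility before any cap: €1350 + €4604 = €5954.
Year-to-date out-of-pocket becomes €1350 + €5954 = €7304, still under the €10500 maximum, so no cap applies.
Insurer pays the balance: €24370 − €5954 = €18416.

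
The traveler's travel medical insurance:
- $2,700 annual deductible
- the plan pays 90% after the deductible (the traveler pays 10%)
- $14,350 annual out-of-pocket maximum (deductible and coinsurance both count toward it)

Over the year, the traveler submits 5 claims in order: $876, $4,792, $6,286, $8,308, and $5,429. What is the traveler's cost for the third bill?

$628.60

Bill 1, $876: all of it applies to the deductible. Cost to traveler: $876. OOP to date $876.
Bill 2, $4,792: $1,824 to deductible, leaving $2,968; traveler's 10% is $296.80. Traveler pays $2,120.80; OOP now $2,996.80.
Bill 3, $6,286: 10% coinsurance on $6,286 = $628.60. Cost to traveler: $628.60. OOP to date $3,625.40.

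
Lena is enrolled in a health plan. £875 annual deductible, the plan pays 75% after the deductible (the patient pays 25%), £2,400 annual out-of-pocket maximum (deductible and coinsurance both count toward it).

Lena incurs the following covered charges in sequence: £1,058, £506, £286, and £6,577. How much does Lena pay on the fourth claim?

£1,281.25

Bill 1, £1,058: deductible takes £875, £183 remains; coinsurance £183 × 25% = £45.75. Cost to patient: £920.75. OOP to date £920.75.
Bill 2, £506: deductible already satisfied, so patient's share is 25% × £506 = £126.50. Cost to patient: £126.50. OOP to date £1,047.25.
Bill 3, £286: 25% coinsurance on £286 = £71.50. Cost to patient: £71.50. OOP to date £1,118.75.
Bill 4, £6,577: deductible already satisfied, so patient's share is 25% × £6,577 = £1,644.25. OOP would hit £2,763 > £2,400, so the cap limits the patient to £2,400 − £1,118.75 = £1,281.25.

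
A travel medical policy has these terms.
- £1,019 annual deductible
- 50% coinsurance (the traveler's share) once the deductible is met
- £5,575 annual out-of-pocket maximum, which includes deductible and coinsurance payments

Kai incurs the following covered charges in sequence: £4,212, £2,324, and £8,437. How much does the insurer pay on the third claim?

Bill 1, £4,212: £1,019 finishes the deductible; £3,193 goes to coinsurance; coinsurance £3,193 × 50% = £1,596.50. Traveler owes £2,615.50 (running OOP £2,615.50). Insurer: £4,212 − £2,615.50 = £1,596.50.
Bill 2, £2,324: 50% coinsurance on £2,324 = £1,162. Cost to traveler: £1,162. OOP to date £3,777.50. Insurer: £2,324 − £1,162 = £1,162.
Bill 3, £8,437: deductible met; 50% of £8,437 = £4,218.50. OOP would hit £7,996 > £5,575, so the cap limits the traveler to £5,575 − £3,777.50 = £1,797.50. Plan pays £8,437 − £1,797.50 = £6,639.50.

£6,639.50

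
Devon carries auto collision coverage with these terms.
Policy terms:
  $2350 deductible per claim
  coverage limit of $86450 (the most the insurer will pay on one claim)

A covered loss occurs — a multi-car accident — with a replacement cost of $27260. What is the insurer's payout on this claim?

Subtract the deductible: $27260 − $2350 = $24910.
$24910 is within the $86450 limit, so the insurer pays $24910.

$24910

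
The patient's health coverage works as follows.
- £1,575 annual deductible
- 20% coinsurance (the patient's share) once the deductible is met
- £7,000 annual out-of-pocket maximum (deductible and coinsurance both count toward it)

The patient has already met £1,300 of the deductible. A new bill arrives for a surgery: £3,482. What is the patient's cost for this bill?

£916.40

£1,300 of the £1,575 deductible is already met, leaving £275.
After the £275 deductible portion, £3,482 − £275 = £3,207 is subject to coinsurance.
20% of £3,207 = £641.40 falls to the patient.
Patient responsibility before any cap: £275 + £641.40 = £916.40.
Year-to-date out-of-pocket becomes £1,300 + £916.40 = £2,216.40, still under the £7,000 maximum, so no cap applies.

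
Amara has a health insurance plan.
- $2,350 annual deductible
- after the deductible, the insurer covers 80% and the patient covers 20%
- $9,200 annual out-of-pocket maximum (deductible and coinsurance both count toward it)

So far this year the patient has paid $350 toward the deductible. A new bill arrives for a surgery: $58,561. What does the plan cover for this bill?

$49,711

$350 of the $2,350 deductible is already met, leaving $2,000.
After the $2,000 deductible portion, $58,561 − $2,000 = $56,561 is subject to coinsurance.
Coinsurance: $56,561 × 20% = $11,312.20.
That puts the patient's cost at $2,000 + $11,312.20 = $13,312.20 before any cap.
Year-to-date out-of-pocket would reach $350 + $13,312.20 = $13,662.20, above the $9,200 maximum, so the patient pays only $9,200 − $350 = $8,850.
Insurer pays the balance: $58,561 − $8,850 = $49,711.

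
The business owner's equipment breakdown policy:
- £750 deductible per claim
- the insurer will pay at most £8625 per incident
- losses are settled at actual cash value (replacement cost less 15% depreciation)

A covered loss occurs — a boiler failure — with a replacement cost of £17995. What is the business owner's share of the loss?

£9370

At 15% depreciation, ACV = £17995 − £2699.25 = £15295.75.
Less the £750 deductible: £15295.75 − £750 = £14545.75.
The £8625 per-incident cap binds; insurer pays £8625.
Out of pocket: £17995 − £8625 = £9370.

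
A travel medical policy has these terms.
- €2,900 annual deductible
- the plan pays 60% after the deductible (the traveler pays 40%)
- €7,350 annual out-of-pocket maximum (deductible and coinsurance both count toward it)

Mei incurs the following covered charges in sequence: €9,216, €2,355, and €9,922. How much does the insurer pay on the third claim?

€8,940.40

Bill 1, €9,216: €2,900 to deductible, leaving €6,316; traveler's 40% is €2,526.40. Traveler owes €5,426.40 (running OOP €5,426.40). Plan pays €9,216 − €5,426.40 = €3,789.60.
Bill 2, €2,355: deductible met; 40% of €2,355 = €942. Traveler owes €942 (running OOP €6,368.40). Plan pays €2,355 − €942 = €1,413.
Bill 3, €9,922: 40% coinsurance on €9,922 = €3,968.80. Adding that to €6,368.40 gives €10,337.20, past the €7,350 cap; traveler pays only €7,350 − €6,368.40 = €981.60. Insurer: €9,922 − €981.60 = €8,940.40.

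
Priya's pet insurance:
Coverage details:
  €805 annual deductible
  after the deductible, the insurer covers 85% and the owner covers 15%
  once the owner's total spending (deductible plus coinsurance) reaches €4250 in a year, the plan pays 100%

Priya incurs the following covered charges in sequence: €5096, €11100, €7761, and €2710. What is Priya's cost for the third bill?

€1136.35

#1 (€5096): €805 finishes the deductible; €4291 goes to coinsurance; coinsurance €4291 × 15% = €643.65. Owner pays €1448.65; OOP now €1448.65.
#2 (€11100): deductible met; 15% of €11100 = €1665. Cost to owner: €1665. OOP to date €3113.65.
#3 (€7761): 15% coinsurance on €7761 = €1164.15. OOP would hit €4277.80 > €4250, so the cap limits the owner to €4250 − €3113.65 = €1136.35.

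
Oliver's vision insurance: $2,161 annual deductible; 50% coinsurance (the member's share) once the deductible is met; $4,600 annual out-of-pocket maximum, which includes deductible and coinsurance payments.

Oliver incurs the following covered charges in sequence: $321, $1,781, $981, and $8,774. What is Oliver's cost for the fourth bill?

$1,978

Claim 1 — $321: all of it applies to the deductible. Cost to member: $321. OOP to date $321.
Claim 2 — $1,781: fully absorbed by the deductible. Cost to member: $1,781. OOP to date $2,102.
Claim 3 — $981: deductible takes $59, $922 remains; 50% of $922 = $461. Cost to member: $520. OOP to date $2,622.
Claim 4 — $8,774: 50% coinsurance on $8,774 = $4,387. That would push OOP to $7,009, over the $4,600 cap, so member pays $4,600 − $2,622 = $1,978.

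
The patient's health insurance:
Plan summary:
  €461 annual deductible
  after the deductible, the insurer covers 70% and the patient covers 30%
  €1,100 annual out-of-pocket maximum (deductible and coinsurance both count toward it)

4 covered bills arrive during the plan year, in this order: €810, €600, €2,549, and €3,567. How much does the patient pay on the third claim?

€354.30

Bill 1, €810: €461 to deductible, leaving €349; coinsurance €349 × 30% = €104.70. Patient pays €565.70; OOP now €565.70.
Bill 2, €600: 30% coinsurance on €600 = €180. Patient owes €180 (running OOP €745.70).
Bill 3, €2,549: deductible met; 30% of €2,549 = €764.70. Adding that to €745.70 gives €1,510.40, past the €1,100 cap; patient pays only €1,100 − €745.70 = €354.30.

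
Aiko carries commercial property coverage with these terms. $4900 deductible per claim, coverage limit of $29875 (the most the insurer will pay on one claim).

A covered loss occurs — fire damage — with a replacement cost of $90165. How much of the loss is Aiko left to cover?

Less the $4900 deductible: $90165 − $4900 = $85265.
Since $85265 > $29875, the payout is capped at $29875.
The business bears the rest of the original loss: $90165 − $29875 = $60290.

$60290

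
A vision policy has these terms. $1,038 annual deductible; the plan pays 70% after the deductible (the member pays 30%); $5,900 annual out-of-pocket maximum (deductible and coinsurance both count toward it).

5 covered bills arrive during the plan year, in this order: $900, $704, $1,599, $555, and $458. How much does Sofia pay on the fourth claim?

Bill 1, $900: fully absorbed by the deductible. Member pays $900; OOP now $900.
Bill 2, $704: $138 finishes the deductible; $566 goes to coinsurance; member's 30% is $169.80. Member owes $307.80 (running OOP $1,207.80).
Bill 3, $1,599: 30% coinsurance on $1,599 = $479.70. Member owes $479.70 (running OOP $1,687.50).
Bill 4, $555: 30% coinsurance on $555 = $166.50. Member pays $166.50; OOP now $1,854.

$166.50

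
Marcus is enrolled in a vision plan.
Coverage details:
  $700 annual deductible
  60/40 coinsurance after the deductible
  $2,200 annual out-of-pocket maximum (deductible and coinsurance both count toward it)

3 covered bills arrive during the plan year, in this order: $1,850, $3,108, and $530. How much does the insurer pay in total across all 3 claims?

$3,288

#1 ($1,850): $700 finishes the deductible; $1,150 goes to coinsurance; 40% of $1,150 = $460. Cost to member: $1,160. OOP to date $1,160. Insurer: $1,850 − $1,160 = $690.
#2 ($3,108): 40% coinsurance on $3,108 = $1,243.20. Adding that to $1,160 gives $2,403.20, past the $2,200 cap; member pays only $2,200 − $1,160 = $1,040. Plan pays $3,108 − $1,040 = $2,068.
#3 ($530): deductible already satisfied, so member's share is 40% × $530 = $212. Adding that to $2,200 gives $2,412, past the $2,200 cap; member pays only $2,200 − $2,200 = $0. Insurer: $530 − $0 = $530.
Insurer total: $690 + $2,068 + $530 = $3,288.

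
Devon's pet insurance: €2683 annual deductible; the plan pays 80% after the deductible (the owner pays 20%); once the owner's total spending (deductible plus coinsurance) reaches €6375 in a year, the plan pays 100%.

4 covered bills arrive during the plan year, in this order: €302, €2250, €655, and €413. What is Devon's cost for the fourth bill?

€82.60

#1 (€302): all of it applies to the deductible. Owner owes €302 (running OOP €302).
#2 (€2250): all of it applies to the deductible. Cost to owner: €2250. OOP to date €2552.
#3 (€655): €131 to deductible, leaving €524; owner's 20% is €104.80. Owner pays €235.80; OOP now €2787.80.
#4 (€413): deductible met; 20% of €413 = €82.60. Owner pays €82.60; OOP now €2870.40.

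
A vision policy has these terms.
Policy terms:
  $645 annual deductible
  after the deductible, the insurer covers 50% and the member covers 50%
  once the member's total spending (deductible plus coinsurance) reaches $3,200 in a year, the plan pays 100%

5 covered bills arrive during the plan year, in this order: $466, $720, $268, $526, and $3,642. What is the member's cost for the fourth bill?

Claim 1 — $466: fully absorbed by the deductible. Member pays $466; OOP now $466.
Claim 2 — $720: $179 to deductible, leaving $541; 50% of $541 = $270.50. Member owes $449.50 (running OOP $915.50).
Claim 3 — $268: deductible met; 50% of $268 = $134. Member owes $134 (running OOP $1,049.50).
Claim 4 — $526: 50% coinsurance on $526 = $263. Member owes $263 (running OOP $1,312.50).

$263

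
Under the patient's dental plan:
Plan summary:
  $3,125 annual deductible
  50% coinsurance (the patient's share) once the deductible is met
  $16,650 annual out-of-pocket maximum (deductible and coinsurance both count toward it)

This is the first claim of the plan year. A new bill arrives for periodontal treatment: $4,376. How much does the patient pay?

The full $3,125 deductible is still open; $3,125 of this bill applies to it.
The remaining $1,251 (= $4,376 − $3,125) moves to coinsurance.
Coinsurance: $1,251 × 50% = $625.50.
Patient responsibility before any cap: $3,125 + $625.50 = $3,750.50.
Total out-of-pocket so far would be $0 + $3,750.50 = $3,750.50, below the $16,650 cap — no reduction.

$3,750.50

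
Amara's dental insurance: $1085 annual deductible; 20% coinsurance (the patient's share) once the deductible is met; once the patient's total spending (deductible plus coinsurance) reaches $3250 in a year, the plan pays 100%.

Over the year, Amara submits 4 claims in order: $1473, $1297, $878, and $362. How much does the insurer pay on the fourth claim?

$289.60

#1 ($1473): deductible takes $1085, $388 remains; 20% of $388 = $77.60. Patient pays $1162.60; OOP now $1162.60. Insurer: $1473 − $1162.60 = $310.40.
#2 ($1297): 20% coinsurance on $1297 = $259.40. Cost to patient: $259.40. OOP to date $1422. Insurer: $1297 − $259.40 = $1037.60.
#3 ($878): 20% coinsurance on $878 = $175.60. Cost to patient: $175.60. OOP to date $1597.60. Plan pays $878 − $175.60 = $702.40.
#4 ($362): deductible met; 20% of $362 = $72.40. Patient owes $72.40 (running OOP $1670). Insurer: $362 − $72.40 = $289.60.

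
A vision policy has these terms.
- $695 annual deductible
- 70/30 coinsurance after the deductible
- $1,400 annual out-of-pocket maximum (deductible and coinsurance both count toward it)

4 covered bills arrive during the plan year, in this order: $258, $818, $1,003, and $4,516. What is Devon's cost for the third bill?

$300.90

Bill 1, $258: fully absorbed by the deductible. Member pays $258; OOP now $258.
Bill 2, $818: $437 to deductible, leaving $381; 30% of $381 = $114.30. Member owes $551.30 (running OOP $809.30).
Bill 3, $1,003: deductible met; 30% of $1,003 = $300.90. Member owes $300.90 (running OOP $1,110.20).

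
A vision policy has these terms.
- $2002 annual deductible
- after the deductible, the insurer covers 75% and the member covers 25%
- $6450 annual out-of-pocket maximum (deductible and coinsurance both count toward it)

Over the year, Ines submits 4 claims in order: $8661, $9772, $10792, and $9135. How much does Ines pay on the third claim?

Bill 1, $8661: $2002 to deductible, leaving $6659; member's 25% is $1664.75. Member owes $3666.75 (running OOP $3666.75).
Bill 2, $9772: 25% coinsurance on $9772 = $2443. Member owes $2443 (running OOP $6109.75).
Bill 3, $10792: deductible already satisfied, so member's share is 25% × $10792 = $2698. That would push OOP to $8807.75, over the $6450 cap, so member pays $6450 − $6109.75 = $340.25.

$340.25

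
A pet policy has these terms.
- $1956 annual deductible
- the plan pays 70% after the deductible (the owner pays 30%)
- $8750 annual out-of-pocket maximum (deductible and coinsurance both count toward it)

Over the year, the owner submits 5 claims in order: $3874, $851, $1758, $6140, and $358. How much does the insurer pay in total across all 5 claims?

Claim 1 ($3874): deductible takes $1956, $1918 remains; coinsurance $1918 × 30% = $575.40. Cost to owner: $2531.40. OOP to date $2531.40. Insurer: $3874 − $2531.40 = $1342.60.
Claim 2 ($851): 30% coinsurance on $851 = $255.30. Owner pays $255.30; OOP now $2786.70. Insurer: $851 − $255.30 = $595.70.
Claim 3 ($1758): deductible already satisfied, so owner's share is 30% × $1758 = $527.40. Owner pays $527.40; OOP now $3314.10. Insurer: $1758 − $527.40 = $1230.60.
Claim 4 ($6140): deductible already satisfied, so owner's share is 30% × $6140 = $1842. Owner owes $1842 (running OOP $5156.10). Insurer: $6140 − $1842 = $4298.
Claim 5 ($358): deductible met; 30% of $358 = $107.40. Cost to owner: $107.40. OOP to date $5263.50. Insurer: $358 − $107.40 = $250.60.
Insurer total = bills − owner's total = $12981 − $5263.50 = $7717.50.

$7717.50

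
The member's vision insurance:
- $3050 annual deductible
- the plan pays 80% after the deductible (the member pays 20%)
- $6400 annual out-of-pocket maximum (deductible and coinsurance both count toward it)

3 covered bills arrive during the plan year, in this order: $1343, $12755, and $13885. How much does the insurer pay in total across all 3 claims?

Claim 1 ($1343): fully absorbed by the deductible. Member pays $1343; OOP now $1343. Insurer: $1343 − $1343 = $0.
Claim 2 ($12755): $1707 finishes the deductible; $11048 goes to coinsurance; 20% of $11048 = $2209.60. Member owes $3916.60 (running OOP $5259.60). Insurer: $12755 − $3916.60 = $8838.40.
Claim 3 ($13885): deductible met; 20% of $13885 = $2777. Adding that to $5259.60 gives $8036.60, past the $6400 cap; member pays only $6400 − $5259.60 = $1140.40. Insurer: $13885 − $1140.40 = $12744.60.
Insurer total: $0 + $8838.40 + $12744.60 = $21583.

$21583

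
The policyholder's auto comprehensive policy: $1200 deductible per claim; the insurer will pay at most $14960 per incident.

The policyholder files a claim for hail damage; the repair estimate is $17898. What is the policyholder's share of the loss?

Less the $1200 deductible: $17898 − $1200 = $16698.
$16698 exceeds the $14960 limit, so the insurer pays the limit: $14960.
Out of pocket: $17898 − $14960 = $2938.

$2938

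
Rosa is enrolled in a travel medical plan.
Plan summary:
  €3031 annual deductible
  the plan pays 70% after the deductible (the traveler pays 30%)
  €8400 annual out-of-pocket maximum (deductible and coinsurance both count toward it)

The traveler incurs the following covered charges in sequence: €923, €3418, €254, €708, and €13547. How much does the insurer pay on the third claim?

#1 (€923): fully absorbed by the deductible. Traveler pays €923; OOP now €923. Insurer: €923 − €923 = €0.
#2 (€3418): €2108 to deductible, leaving €1310; traveler's 30% is €393. Traveler pays €2501; OOP now €3424. Insurer: €3418 − €2501 = €917.
#3 (€254): 30% coinsurance on €254 = €76.20. Cost to traveler: €76.20. OOP to date €3500.20. Insurer: €254 − €76.20 = €177.80.

€177.80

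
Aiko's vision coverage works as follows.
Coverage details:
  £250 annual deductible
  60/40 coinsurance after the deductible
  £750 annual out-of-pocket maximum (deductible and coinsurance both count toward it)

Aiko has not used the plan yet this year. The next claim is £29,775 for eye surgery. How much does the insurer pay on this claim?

The full £250 deductible is still open; £250 of this bill applies to it.
That leaves £29,775 − £250 = £29,525 for coinsurance.
Member's 40% share of £29,525 is £11,810.
Member responsibility before any cap: £250 + £11,810 = £12,060.
Adding £12,060 to the £0 already spent would give £12,060, which exceeds the £750 cap; the member pays just £750 − £0 = £750.
The insurer covers the remainder: £29,775 − £750 = £29,025.

£29,025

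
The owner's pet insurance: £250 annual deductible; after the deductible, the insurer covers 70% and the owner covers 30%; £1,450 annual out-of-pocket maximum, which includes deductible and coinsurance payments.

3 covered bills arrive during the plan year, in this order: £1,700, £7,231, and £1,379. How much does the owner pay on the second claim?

#1 (£1,700): £250 to deductible, leaving £1,450; owner's 30% is £435. Cost to owner: £685. OOP to date £685.
#2 (£7,231): deductible met; 30% of £7,231 = £2,169.30. OOP would hit £2,854.30 > £1,450, so the cap limits the owner to £1,450 − £685 = £765.

£765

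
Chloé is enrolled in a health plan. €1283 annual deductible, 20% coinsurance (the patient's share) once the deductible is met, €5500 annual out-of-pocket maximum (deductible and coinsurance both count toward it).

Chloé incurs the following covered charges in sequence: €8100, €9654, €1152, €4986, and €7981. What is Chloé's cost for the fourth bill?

Claim 1 — €8100: €1283 to deductible, leaving €6817; patient's 20% is €1363.40. Patient owes €2646.40 (running OOP €2646.40).
Claim 2 — €9654: deductible met; 20% of €9654 = €1930.80. Patient pays €1930.80; OOP now €4577.20.
Claim 3 — €1152: deductible already satisfied, so patient's share is 20% × €1152 = €230.40. Patient owes €230.40 (running OOP €4807.60).
Claim 4 — €4986: deductible met; 20% of €4986 = €997.20. Adding that to €4807.60 gives €5804.80, past the €5500 cap; patient pays only €5500 − €4807.60 = €692.40.

€692.40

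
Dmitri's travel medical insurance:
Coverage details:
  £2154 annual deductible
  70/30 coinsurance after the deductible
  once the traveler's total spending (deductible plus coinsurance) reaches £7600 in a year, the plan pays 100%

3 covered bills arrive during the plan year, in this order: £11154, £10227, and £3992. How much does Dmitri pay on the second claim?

Claim 1 — £11154: £2154 finishes the deductible; £9000 goes to coinsurance; traveler's 30% is £2700. Traveler owes £4854 (running OOP £4854).
Claim 2 — £10227: 30% coinsurance on £10227 = £3068.10. Adding that to £4854 gives £7922.10, past the £7600 cap; traveler pays only £7600 − £4854 = £2746.

£2746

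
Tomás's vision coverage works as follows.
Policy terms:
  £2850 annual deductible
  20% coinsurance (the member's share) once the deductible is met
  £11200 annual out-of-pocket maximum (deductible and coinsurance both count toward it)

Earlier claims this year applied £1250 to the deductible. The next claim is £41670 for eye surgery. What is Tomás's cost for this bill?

£9614

Deductible still to meet: £2850 − £1250 = £1600.
That leaves £41670 − £1600 = £40070 for coinsurance.
Coinsurance: £40070 × 20% = £8014.
That puts the member's cost at £1600 + £8014 = £9614 before any cap.
Cumulative spending £1250 + £9614 = £10864 stays under the £11200 maximum.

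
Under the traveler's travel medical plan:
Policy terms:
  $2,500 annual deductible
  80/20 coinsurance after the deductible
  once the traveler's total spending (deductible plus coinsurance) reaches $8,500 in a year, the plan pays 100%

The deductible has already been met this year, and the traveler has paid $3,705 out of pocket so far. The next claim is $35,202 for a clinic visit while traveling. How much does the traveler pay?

$4,795

The deductible is already satisfied, so the full bill goes to coinsurance.
20% of $35,202 = $7,040.40 falls to the traveler.
Year-to-date out-of-pocket would reach $3,705 + $7,040.40 = $10,745.40, above the $8,500 maximum, so the traveler pays only $8,500 − $3,705 = $4,795.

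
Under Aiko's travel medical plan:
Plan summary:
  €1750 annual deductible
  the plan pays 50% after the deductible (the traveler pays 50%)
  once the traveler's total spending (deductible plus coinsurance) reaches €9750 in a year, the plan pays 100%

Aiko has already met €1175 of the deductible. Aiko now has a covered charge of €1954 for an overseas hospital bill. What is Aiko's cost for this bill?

€1264.50

Deductible still to meet: €1750 − €1175 = €575.
That leaves €1954 − €575 = €1379 for coinsurance.
Coinsurance: €1379 × 50% = €689.50.
Traveler responsibility before any cap: €575 + €689.50 = €1264.50.
Total out-of-pocket so far would be €1175 + €1264.50 = €2439.50, below the €9750 cap — no reduction.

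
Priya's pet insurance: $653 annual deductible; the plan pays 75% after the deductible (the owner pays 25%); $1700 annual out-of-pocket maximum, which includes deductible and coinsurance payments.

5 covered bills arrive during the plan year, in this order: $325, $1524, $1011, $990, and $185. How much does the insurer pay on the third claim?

$758.25

#1 ($325): entire amount goes to the deductible. Owner owes $325 (running OOP $325). Plan pays $325 − $325 = $0.
#2 ($1524): $328 to deductible, leaving $1196; coinsurance $1196 × 25% = $299. Owner pays $627; OOP now $952. Plan pays $1524 − $627 = $897.
#3 ($1011): deductible met; 25% of $1011 = $252.75. Owner pays $252.75; OOP now $1204.75. Plan pays $1011 − $252.75 = $758.25.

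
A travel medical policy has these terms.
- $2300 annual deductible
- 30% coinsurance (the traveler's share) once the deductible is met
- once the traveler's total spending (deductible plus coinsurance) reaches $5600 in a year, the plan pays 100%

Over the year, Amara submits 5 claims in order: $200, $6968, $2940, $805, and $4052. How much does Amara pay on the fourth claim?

$241.50

#1 ($200): all of it applies to the deductible. Cost to traveler: $200. OOP to date $200.
#2 ($6968): $2100 to deductible, leaving $4868; 30% of $4868 = $1460.40. Traveler pays $3560.40; OOP now $3760.40.
#3 ($2940): deductible already satisfied, so traveler's share is 30% × $2940 = $882. Traveler owes $882 (running OOP $4642.40).
#4 ($805): 30% coinsurance on $805 = $241.50. Traveler pays $241.50; OOP now $4883.90.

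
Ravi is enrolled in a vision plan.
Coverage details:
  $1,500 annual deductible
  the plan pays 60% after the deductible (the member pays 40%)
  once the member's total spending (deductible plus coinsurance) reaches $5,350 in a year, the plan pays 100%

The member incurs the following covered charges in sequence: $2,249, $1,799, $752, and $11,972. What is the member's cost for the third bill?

$300.80

Claim 1 ($2,249): $1,500 finishes the deductible; $749 goes to coinsurance; 40% of $749 = $299.60. Member owes $1,799.60 (running OOP $1,799.60).
Claim 2 ($1,799): deductible met; 40% of $1,799 = $719.60. Cost to member: $719.60. OOP to date $2,519.20.
Claim 3 ($752): 40% coinsurance on $752 = $300.80. Member pays $300.80; OOP now $2,820.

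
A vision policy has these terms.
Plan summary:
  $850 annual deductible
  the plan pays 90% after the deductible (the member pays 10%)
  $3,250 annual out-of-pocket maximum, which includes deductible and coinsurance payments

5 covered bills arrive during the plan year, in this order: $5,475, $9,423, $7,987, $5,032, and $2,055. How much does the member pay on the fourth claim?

$196.50

#1 ($5,475): deductible takes $850, $4,625 remains; member's 10% is $462.50. Member owes $1,312.50 (running OOP $1,312.50).
#2 ($9,423): deductible already satisfied, so member's share is 10% × $9,423 = $942.30. Member owes $942.30 (running OOP $2,254.80).
#3 ($7,987): deductible already satisfied, so member's share is 10% × $7,987 = $798.70. Cost to member: $798.70. OOP to date $3,053.50.
#4 ($5,032): deductible already satisfied, so member's share is 10% × $5,032 = $503.20. OOP would hit $3,556.70 > $3,250, so the cap limits the member to $3,250 − $3,053.50 = $196.50.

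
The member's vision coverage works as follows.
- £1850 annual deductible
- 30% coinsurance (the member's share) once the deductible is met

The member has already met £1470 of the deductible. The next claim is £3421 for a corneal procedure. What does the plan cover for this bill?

Remaining deductible: £1850 − £1470 = £380.
That leaves £3421 − £380 = £3041 for coinsurance.
Coinsurance: £3041 × 30% = £912.30.
So the member owes £380 + £912.30 = £1292.30.
Insurer pays the balance: £3421 − £1292.30 = £2128.70.

£2128.70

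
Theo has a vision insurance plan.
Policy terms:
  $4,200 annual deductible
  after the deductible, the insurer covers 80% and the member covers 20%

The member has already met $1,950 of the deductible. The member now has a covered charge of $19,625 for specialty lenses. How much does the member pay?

Deductible still to meet: $4,200 − $1,950 = $2,250.
The remaining $17,375 (= $19,625 − $2,250) moves to coinsurance.
20% of $17,375 = $3,475 falls to the member.
Member responsibility: $2,250 + $3,475 = $5,725.

$5,725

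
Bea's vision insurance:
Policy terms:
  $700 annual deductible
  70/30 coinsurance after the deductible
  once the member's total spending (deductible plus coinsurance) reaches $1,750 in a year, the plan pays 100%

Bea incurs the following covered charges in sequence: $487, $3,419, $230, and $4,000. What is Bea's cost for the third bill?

Claim 1 ($487): all of it applies to the deductible. Member owes $487 (running OOP $487).
Claim 2 ($3,419): $213 to deductible, leaving $3,206; 30% of $3,206 = $961.80. Member pays $1,174.80; OOP now $1,661.80.
Claim 3 ($230): deductible already satisfied, so member's share is 30% × $230 = $69. Member owes $69 (running OOP $1,730.80).

$69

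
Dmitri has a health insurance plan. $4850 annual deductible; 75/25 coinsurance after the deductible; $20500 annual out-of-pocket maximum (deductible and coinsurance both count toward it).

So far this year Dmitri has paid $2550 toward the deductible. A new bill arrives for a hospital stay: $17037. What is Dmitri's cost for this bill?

$5984.25

Deductible still to meet: $4850 − $2550 = $2300.
That leaves $17037 − $2300 = $14737 for coinsurance.
25% of $14737 = $3684.25 falls to the patient.
Patient responsibility before any cap: $2300 + $3684.25 = $5984.25.
Total out-of-pocket so far would be $2550 + $5984.25 = $8534.25, below the $20500 cap — no reduction.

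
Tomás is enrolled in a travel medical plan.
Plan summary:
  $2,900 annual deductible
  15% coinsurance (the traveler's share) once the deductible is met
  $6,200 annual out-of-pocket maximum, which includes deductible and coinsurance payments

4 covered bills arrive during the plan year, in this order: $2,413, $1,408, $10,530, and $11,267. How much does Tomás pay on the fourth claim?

Claim 1 — $2,413: fully absorbed by the deductible. Cost to traveler: $2,413. OOP to date $2,413.
Claim 2 — $1,408: $487 to deductible, leaving $921; traveler's 15% is $138.15. Cost to traveler: $625.15. OOP to date $3,038.15.
Claim 3 — $10,530: deductible met; 15% of $10,530 = $1,579.50. Traveler pays $1,579.50; OOP now $4,617.65.
Claim 4 — $11,267: 15% coinsurance on $11,267 = $1,690.05. Adding that to $4,617.65 gives $6,307.70, past the $6,200 cap; traveler pays only $6,200 − $4,617.65 = $1,582.35.

$1,582.35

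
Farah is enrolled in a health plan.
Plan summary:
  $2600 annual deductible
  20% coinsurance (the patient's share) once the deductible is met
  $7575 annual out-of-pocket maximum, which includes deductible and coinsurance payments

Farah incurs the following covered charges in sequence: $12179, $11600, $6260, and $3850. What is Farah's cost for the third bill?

Claim 1 — $12179: $2600 finishes the deductible; $9579 goes to coinsurance; 20% of $9579 = $1915.80. Patient pays $4515.80; OOP now $4515.80.
Claim 2 — $11600: deductible met; 20% of $11600 = $2320. Patient pays $2320; OOP now $6835.80.
Claim 3 — $6260: deductible already satisfied, so patient's share is 20% × $6260 = $1252. That would push OOP to $8087.80, over the $7575 cap, so patient pays $7575 − $6835.80 = $739.20.

$739.20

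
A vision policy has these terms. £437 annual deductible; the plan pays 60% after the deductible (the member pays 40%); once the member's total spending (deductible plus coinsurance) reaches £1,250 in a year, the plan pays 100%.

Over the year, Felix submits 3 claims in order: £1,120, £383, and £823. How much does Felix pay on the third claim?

£329.20

Claim 1 (£1,120): £437 finishes the deductible; £683 goes to coinsurance; coinsurance £683 × 40% = £273.20. Member owes £710.20 (running OOP £710.20).
Claim 2 (£383): deductible already satisfied, so member's share is 40% × £383 = £153.20. Cost to member: £153.20. OOP to date £863.40.
Claim 3 (£823): 40% coinsurance on £823 = £329.20. Member pays £329.20; OOP now £1,192.60.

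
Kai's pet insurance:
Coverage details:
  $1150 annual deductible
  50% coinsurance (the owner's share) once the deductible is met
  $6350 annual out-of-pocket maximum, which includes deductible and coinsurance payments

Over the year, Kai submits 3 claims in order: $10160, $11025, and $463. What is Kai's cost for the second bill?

$695

Claim 1 — $10160: deductible takes $1150, $9010 remains; owner's 50% is $4505. Owner pays $5655; OOP now $5655.
Claim 2 — $11025: 50% coinsurance on $11025 = $5512.50. OOP would hit $11167.50 > $6350, so the cap limits the owner to $6350 − $5655 = $695.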